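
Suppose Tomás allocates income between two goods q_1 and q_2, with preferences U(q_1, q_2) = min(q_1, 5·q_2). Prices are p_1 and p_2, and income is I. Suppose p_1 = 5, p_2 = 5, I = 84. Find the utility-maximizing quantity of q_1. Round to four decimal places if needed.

Leontief preferences: the optimum is at the kink where q_1/5 = q_2/1, i.e. q_2 = (1/5)·q_1.
Budget: p_1·q_1 + p_2·(1/5)·q_1 = I, so (5·p_1 + p_2)·q_1 = 5·I.
Demand: q_1*(p_1,p_2,I) = 5·I/(5·p_1 + p_2), q_2* = I/(5·p_1 + p_2).
Here 5·5 + 5 = 30, giving q_1* = 14.

q_1* = 14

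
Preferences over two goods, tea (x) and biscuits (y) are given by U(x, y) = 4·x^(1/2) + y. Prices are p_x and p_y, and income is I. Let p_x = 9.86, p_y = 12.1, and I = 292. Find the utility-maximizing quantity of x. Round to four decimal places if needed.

x* = 6.0239

Set MRS = p_x/p_y: 2·x^(−1/2) = p_x/p_y.
Solve: √x = 2·p_y/p_x, so x*(p_x,p_y) = (2·p_y/p_x)², and y* = (I − p_x·x*)/p_y.
Plugging in: x* = (2·12.1/9.86)² = 6.0239.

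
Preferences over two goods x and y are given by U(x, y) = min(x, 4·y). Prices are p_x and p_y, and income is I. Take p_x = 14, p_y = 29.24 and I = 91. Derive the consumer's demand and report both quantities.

Here 4·14 + 29.24 = 85.24, giving x* = 4.2703 and y* = 1.0676.

x* = 4.2703, y* = 1.0676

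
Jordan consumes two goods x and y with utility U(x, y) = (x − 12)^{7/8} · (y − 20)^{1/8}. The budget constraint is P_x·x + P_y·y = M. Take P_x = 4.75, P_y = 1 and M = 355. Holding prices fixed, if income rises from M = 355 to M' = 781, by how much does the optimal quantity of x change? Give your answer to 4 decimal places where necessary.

Let x' = x−12, y' = y−20. MRS = 7·y'/x' = P_x/P_y.
Substituting into the budget: x* = 12 + 0.875·(M − 12·P_x − 20·P_y)/P_x, and y* = 20 + 0.125·(…)/P_y.
Discretionary income = 355 − 12·4.75 − 20·1 = 278; x* = 12 + 0.875·278/4.75 = 63.2105.
At M' = 781: x* = 141.6842. Change: 141.6842 − 63.2105 = 78.4737.

Δx* = 78.4737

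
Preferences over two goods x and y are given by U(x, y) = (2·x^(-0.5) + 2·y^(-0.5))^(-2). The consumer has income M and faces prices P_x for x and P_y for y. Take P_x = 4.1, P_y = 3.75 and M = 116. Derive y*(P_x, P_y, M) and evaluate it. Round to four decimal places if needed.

y* = 15.2367

From the CES first-order condition, (y/x)^(1.5) = P_x/P_y.
Hence y/x = (P_x/P_y)^(1/(1.5)), i.e. raised to the 2/3 power.
With the ratio pinned down, the budget gives x* = M/(P_x + P_y·(y/x)) and y* = (y/x)·x*.
Numerically y/x = 1.061292, so x* = 116/(4.1 + 3.75·1.061292) = 14.3567 and y* = 1.061292·14.3567 = 15.2367.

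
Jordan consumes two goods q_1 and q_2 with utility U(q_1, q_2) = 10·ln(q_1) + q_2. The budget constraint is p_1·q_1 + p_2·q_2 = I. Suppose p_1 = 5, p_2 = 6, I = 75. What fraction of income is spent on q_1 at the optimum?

Set MRS = p_1/p_2: (10/q_1)/1 = p_1/p_2.
So q_1*(p_1,p_2) = 10·p_2/p_1, independent of income; and q_2* = (I − 10·p_2)/p_2.
At the given prices: q_1* = 10·6/5 = 12, and q_2* = 2.5.
Expenditure on q_1: 5·12 = 60; share = 0.8.

share on q_1 = 0.8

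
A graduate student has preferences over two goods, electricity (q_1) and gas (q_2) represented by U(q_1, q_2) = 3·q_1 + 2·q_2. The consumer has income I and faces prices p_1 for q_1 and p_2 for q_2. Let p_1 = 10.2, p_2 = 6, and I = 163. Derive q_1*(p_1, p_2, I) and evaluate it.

q_1* = 0

Perfect substitutes: compare marginal utility per dollar. 3/p_1 vs 2/p_2 → 0.2941 vs 0.3333.
q_2 gives more utility per dollar, so spend all income on q_2: q_2* = I/p_2, q_1* = 0.
Numerically: q_1* = 0, q_2* = 27.1667.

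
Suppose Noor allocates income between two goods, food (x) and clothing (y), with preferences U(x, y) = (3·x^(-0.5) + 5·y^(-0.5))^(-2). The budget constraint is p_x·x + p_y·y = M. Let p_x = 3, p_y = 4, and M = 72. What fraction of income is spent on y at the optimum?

share on y = 0.6074

MRS = MU_x/MU_y = (3/5)·(y/x)^(1.5). Set equal to p_x/p_y.
Solve for the ratio: y/x = [(5/3)·p_x/p_y]^(2/3).
With the ratio pinned down, the budget gives x* = M/(p_x + p_y·(y/x)) and y* = (y/x)·x*.
Numerically y/x = 1.160397, so x* = 72/(3 + 4·1.160397) = 9.4221 and y* = 1.160397·9.4221 = 10.9334.
Expenditure on y: 4·10.9334 = 43.7336; share = 0.6074.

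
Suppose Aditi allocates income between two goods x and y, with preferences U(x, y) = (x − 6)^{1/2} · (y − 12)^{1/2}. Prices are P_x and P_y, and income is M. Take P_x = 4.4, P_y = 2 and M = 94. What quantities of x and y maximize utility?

MRS = (y−12)/(x−6). Tangency with P_x/P_y gives y−12 = (P_x/P_y)·(x−6).
Substituting into the budget: x* = 6 + 0.5·(M − 6·P_x − 12·P_y)/P_x, and y* = 12 + 0.5·(…)/P_y.
Discretionary income = 94 − 6·4.4 − 12·2 = 43.6; x* = 6 + 0.5·43.6/4.4 = 10.9545; y* = 12 + 0.5·43.6/2 = 22.9.

x* = 10.9545, y* = 22.9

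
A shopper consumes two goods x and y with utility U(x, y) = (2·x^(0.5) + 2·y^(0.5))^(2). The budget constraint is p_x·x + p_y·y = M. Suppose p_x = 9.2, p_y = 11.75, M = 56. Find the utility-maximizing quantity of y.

y* = 2.0929

MU_x ∝ 2·x^(-0.5), MU_y ∝ 2·y^(-0.5), so MRS = (y/x)^(0.5) = p_x/p_y.
Hence y/x = (p_x/p_y)^(1/(0.5)), i.e. raised to the 2 power.
Substitute y = (y/x)·x into the budget: x* = M/(p_x + p_y·(y/x)).
Numerically y/x = 0.613056, so x* = 56/(9.2 + 11.75·0.613056) = 3.4139 and y* = 0.613056·3.4139 = 2.0929.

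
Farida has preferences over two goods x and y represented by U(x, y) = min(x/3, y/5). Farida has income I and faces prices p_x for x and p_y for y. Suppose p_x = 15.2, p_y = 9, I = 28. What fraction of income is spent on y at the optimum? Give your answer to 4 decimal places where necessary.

share on y = 0.4967

With perfect complements, no substitution: consume in ratio x:y = 3:5.
Budget: p_x·x + p_y·(5/3)·x = I, so (3·p_x + 5·p_y)·x = 3·I.
Demand: x*(p_x,p_y,I) = 3·I/(3·p_x + 5·p_y), y* = 5·I/(3·p_x + 5·p_y).
Here 3·15.2 + 5·9 = 90.6, giving x* = 0.9272 and y* = 1.5453.
Expenditure on y: 9·1.5453 = 13.9073; share = 0.4967.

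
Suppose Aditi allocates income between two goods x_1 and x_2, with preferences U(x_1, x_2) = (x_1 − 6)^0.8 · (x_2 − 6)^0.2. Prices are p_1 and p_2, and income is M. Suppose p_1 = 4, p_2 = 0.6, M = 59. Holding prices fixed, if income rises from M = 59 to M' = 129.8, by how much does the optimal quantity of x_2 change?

Let x_1' = x_1−6, x_2' = x_2−6. MRS = 4·x_2'/x_1' = p_1/p_2.
After buying the subsistence bundle (6, 6), a share 0.8 of the remaining income goes to x_1: x_1* = 6 + 0.8·(M − 6p_1 − 6p_2)/p_1.
Discretionary income = 59 − 6·4 − 6·0.6 = 31.4; x_2* = 6 + 0.2·31.4/0.6 = 16.4667.
At M' = 129.8: x_2* = 40.0667. Change: 40.0667 − 16.4667 = 23.6.

Δx_2* = 23.6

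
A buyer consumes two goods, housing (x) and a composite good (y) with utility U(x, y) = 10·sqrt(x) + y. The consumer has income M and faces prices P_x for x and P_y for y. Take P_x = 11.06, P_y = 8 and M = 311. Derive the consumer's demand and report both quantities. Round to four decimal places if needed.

Set MRS = P_x/P_y: 5·x^(−1/2) = P_x/P_y.
Thus x* = (5·P_y/P_x)² — independent of M — with the rest of income spent on y.
Plugging in: x* = (5·8/11.06)² = 13.0801, y* = 20.7918.

x* = 13.0801, y* = 20.7918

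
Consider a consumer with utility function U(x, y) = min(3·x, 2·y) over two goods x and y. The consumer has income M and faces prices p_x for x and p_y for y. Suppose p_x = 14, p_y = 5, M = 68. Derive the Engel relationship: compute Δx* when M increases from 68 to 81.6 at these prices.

Δx* = 0.6326

Here 2·14 + 3·5 = 43, giving x* = 3.1628.
At M' = 81.6: x* = 3.7953. Change: 3.7953 − 3.1628 = 0.6326.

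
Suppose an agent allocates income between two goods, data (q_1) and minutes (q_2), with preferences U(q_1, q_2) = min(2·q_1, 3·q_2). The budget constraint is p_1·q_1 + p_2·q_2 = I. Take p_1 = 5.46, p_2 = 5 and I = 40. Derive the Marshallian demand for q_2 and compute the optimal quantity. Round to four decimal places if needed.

With perfect complements, no substitution: consume in ratio q_1:q_2 = 3:2.
Budget: p_1·q_1 + p_2·(2/3)·q_1 = I, so (3·p_1 + 2·p_2)·q_1 = 3·I.
Demand: q_1*(p_1,p_2,I) = 3·I/(3·p_1 + 2·p_2), q_2* = 2·I/(3·p_1 + 2·p_2).
Here 3·5.46 + 2·5 = 26.38, giving q_2* = 3.0326.

q_2* = 3.0326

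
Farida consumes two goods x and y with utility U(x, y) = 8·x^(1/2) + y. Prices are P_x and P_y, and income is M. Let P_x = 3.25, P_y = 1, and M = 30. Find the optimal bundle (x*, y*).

Thus x* = (4·P_y/P_x)² — independent of M — with the rest of income spent on y.
Plugging in: x* = (4·1/3.25)² = 1.5148, y* = 25.0769.

x* = 1.5148, y* = 25.0769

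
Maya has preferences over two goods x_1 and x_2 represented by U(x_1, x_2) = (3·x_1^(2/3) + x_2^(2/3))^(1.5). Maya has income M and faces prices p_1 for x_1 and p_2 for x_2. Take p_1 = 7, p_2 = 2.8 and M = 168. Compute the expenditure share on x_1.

share on x_1 = 0.812

With the ratio pinned down, the budget gives x_1* = M/(p_1 + p_2·(x_2/x_1)) and x_2* = (x_2/x_1)·x_1*.
Numerically x_2/x_1 = 0.578704, so x_1* = 168/(7 + 2.8·0.578704) = 19.4887 and x_2* = 0.578704·19.4887 = 11.2782.
Expenditure on x_1: 7·19.4887 = 136.4211; share = 0.812.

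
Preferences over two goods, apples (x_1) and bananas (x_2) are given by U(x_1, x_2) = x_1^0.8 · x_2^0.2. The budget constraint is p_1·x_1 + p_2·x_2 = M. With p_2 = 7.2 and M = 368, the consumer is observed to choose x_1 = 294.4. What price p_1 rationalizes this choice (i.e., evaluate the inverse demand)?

MU_x_1/MU_x_2 = (0.8·x_2)/(0.2·x_1); tangency sets this equal to p_1/p_2.
Rearranging, p_2·x_2 = (1/4)·p_1·x_1. Substituting into the budget gives p_1·x_1·(1 + (1/4)) = M.
Demand: x_1*(p_1,p_2,M) = 0.8·M/p_1 and x_2* = 0.2·M/p_2.
Set x_1* = 294.4 in the demand function and solve for p_1: p_1 = 1.

p_1 = 1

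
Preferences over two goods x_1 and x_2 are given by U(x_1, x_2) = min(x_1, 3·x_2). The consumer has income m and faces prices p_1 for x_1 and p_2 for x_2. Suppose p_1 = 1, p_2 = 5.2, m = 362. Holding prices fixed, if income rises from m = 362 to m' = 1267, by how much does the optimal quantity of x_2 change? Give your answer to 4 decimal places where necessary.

With perfect complements, no substitution: consume in ratio x_1:x_2 = 3:1.
Budget: p_1·x_1 + p_2·(1/3)·x_1 = m, so (3·p_1 + p_2)·x_1 = 3·m.
Demand: x_1*(p_1,p_2,m) = 3·m/(3·p_1 + p_2), x_2* = m/(3·p_1 + p_2).
Here 3·1 + 5.2 = 8.2, giving x_2* = 44.1463.
At m' = 1267: x_2* = 154.5122. Change: 154.5122 − 44.1463 = 110.3659.

Δx_2* = 110.3659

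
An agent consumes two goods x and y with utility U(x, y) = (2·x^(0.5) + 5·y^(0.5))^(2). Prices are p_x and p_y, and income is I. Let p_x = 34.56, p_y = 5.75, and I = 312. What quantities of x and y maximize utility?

With the ratio pinned down, the budget gives x* = I/(p_x + p_y·(y/x)) and y* = (y/x)·x*.
Numerically y/x = 225.783289, so x* = 312/(34.56 + 5.75·225.783289) = 0.2341 and y* = 225.783289·0.2341 = 52.8539.

x* = 0.2341, y* = 52.8539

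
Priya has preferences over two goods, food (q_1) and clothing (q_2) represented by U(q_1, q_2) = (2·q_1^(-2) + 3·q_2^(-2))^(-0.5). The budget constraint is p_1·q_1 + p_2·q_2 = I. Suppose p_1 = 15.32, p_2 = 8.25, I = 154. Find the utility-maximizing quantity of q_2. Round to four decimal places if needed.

q_2* = 8.0467

MRS = MU_q_1/MU_q_2 = (2/3)·(q_2/q_1)^(3). Set equal to p_1/p_2.
Solve for the ratio: q_2/q_1 = [(3/2)·p_1/p_2]^(1/3).
Substitute q_2 = (q_2/q_1)·q_1 into the budget: q_1* = I/(p_1 + p_2·(q_2/q_1)).
Numerically q_2/q_1 = 1.407015, so q_1* = 154/(15.32 + 8.25·1.407015) = 5.719 and q_2* = 1.407015·5.719 = 8.0467.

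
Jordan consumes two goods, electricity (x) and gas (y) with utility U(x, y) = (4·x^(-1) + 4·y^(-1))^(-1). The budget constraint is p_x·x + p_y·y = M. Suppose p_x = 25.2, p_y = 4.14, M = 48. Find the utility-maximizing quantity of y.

y* = 3.344

MU_x ∝ 4·x^(-2), MU_y ∝ 4·y^(-2), so MRS = (y/x)^(2) = p_x/p_y.
Solve for the ratio: y/x = [p_x/p_y]^(0.5).
Substitute y = (y/x)·x into the budget: x* = M/(p_x + p_y·(y/x)).
Numerically y/x = 2.467176, so x* = 48/(25.2 + 4.14·2.467176) = 1.3554 and y* = 2.467176·1.3554 = 3.344.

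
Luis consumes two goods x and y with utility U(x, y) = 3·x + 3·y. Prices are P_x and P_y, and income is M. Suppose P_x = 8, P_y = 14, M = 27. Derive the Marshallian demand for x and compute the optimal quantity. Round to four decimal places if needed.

Numerically: x* = 3.375, y* = 0.

x* = 3.375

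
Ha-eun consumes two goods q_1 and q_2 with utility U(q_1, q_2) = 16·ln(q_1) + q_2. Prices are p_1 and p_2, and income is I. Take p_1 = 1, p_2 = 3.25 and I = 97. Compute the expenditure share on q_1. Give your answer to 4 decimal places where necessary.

Set MRS = p_1/p_2: (16/q_1)/1 = p_1/p_2.
So q_1*(p_1,p_2) = 16·p_2/p_1, independent of income; and q_2* = (I − 16·p_2)/p_2.
At the given prices: q_1* = 16·3.25/1 = 52, and q_2* = 13.8462.
Expenditure on q_1: 1·52 = 52; share = 0.5361.

share on q_1 = 0.5361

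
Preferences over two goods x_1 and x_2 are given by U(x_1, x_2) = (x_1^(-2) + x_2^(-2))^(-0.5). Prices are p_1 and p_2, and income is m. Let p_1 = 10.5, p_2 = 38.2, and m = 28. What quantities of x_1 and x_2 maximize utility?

MRS = MU_x_1/MU_x_2 = (x_2/x_1)^(3). Set equal to p_1/p_2.
Solve for the ratio: x_2/x_1 = [p_1/p_2]^(1/3).
Substitute x_2 = (x_2/x_1)·x_1 into the budget: x_1* = m/(p_1 + p_2·(x_2/x_1)).
Numerically x_2/x_1 = 0.650193, so x_1* = 28/(10.5 + 38.2·0.650193) = 0.7924 and x_2* = 0.650193·0.7924 = 0.5152.

x_1* = 0.7924, x_2* = 0.5152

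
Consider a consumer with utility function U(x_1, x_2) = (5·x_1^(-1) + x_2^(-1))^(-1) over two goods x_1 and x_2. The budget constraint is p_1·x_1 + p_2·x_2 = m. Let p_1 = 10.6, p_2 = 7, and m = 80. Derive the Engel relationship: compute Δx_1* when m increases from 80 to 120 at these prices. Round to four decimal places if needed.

Δx_1* = 2.7677

From the CES first-order condition, 5·(x_2/x_1)^(2) = p_1/p_2.
Hence x_2/x_1 = ((1/5)·p_1/p_2)^(1/(2)), i.e. raised to the 0.5 power.
Substitute x_2 = (x_2/x_1)·x_1 into the budget: x_1* = m/(p_1 + p_2·(x_2/x_1)).
Numerically x_2/x_1 = 0.550325, so x_1* = 80/(10.6 + 7·0.550325) = 5.5355.
At m' = 120: x_1* = 8.3032. Change: 8.3032 − 5.5355 = 2.7677.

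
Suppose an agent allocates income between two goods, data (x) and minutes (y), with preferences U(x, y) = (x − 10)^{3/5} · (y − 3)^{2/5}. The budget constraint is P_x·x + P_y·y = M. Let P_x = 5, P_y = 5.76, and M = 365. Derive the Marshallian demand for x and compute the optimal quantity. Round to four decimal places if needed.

Let x' = x−10, y' = y−3. MRS = (3/2)·y'/x' = P_x/P_y.
After buying the subsistence bundle (10, 3), a share 0.6 of the remaining income goes to x: x* = 10 + 0.6·(M − 10P_x − 3P_y)/P_x.
Discretionary income = 365 − 10·5 − 3·5.76 = 297.72; x* = 10 + 0.6·297.72/5 = 45.7264.

x* = 45.7264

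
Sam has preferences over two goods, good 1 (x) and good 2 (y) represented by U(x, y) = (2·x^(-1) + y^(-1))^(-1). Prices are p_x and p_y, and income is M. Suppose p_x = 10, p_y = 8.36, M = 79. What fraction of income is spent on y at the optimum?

share on y = 0.3927

From the CES first-order condition, 2·(y/x)^(2) = p_x/p_y.
Hence y/x = ((1/2)·p_x/p_y)^(1/(2)), i.e. raised to the 0.5 power.
Substitute y = (y/x)·x into the budget: x* = M/(p_x + p_y·(y/x)).
Numerically y/x = 0.77336, so x* = 79/(10 + 8.36·0.77336) = 4.798 and y* = 0.77336·4.798 = 3.7106.
Expenditure on y: 8.36·3.7106 = 31.0203; share = 0.3927.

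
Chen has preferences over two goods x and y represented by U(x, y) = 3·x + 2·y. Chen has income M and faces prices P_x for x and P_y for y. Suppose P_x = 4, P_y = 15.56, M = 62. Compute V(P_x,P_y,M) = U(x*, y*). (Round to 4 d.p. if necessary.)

x gives more utility per dollar, so spend all income on x: x* = M/P_x, y* = 0.
Numerically: x* = 15.5, y* = 0.
Utility at the optimum: U(15.5, 0) = 46.5.

V = 46.5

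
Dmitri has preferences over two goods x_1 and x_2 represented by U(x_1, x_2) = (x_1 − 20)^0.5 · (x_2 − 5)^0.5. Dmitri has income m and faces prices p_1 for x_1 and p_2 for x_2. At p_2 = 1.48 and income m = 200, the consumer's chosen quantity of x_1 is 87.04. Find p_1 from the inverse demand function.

MRS = (x_2−5)/(x_1−20). Tangency with p_1/p_2 gives x_2−5 = (p_1/p_2)·(x_1−20).
Substituting into the budget: x_1* = 20 + 0.5·(m − 20·p_1 − 5·p_2)/p_1, and x_2* = 5 + 0.5·(…)/p_2.
Set x_1* = 87.04 in the demand function and solve for p_1: p_1 = 1.25.

p_1 = 1.25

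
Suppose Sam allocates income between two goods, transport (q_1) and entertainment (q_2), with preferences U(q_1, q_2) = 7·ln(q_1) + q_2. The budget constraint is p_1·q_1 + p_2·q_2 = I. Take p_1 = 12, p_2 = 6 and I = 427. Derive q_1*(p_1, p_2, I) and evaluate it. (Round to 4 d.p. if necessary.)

q_1* = 3.5

Set MRS = p_1/p_2: (7/q_1)/1 = p_1/p_2.
So q_1*(p_1,p_2) = 7·p_2/p_1, independent of income; and q_2* = (I − 7·p_2)/p_2.
At the given prices: q_1* = 7·6/12 = 3.5.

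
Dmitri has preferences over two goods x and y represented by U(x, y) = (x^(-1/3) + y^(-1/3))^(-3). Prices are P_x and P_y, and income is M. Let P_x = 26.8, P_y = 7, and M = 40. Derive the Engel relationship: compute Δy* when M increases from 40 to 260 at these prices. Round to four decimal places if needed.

Δy* = 13.1017

Substitute y = (y/x)·x into the budget: x* = M/(P_x + P_y·(y/x)).
Numerically y/x = 2.737017, so x* = 40/(26.8 + 7·2.737017) = 0.8703 and y* = 2.737017·0.8703 = 2.3821.
At M' = 260: y* = 15.4839. Change: 15.4839 − 2.3821 = 13.1017.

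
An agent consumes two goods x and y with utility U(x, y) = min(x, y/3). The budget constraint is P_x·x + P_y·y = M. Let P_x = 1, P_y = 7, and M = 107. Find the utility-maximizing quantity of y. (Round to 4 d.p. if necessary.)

y* = 14.5909

With perfect complements, no substitution: consume in ratio x:y = 1:3.
Budget: P_x·x + P_y·3·x = M, so (P_x + 3·P_y)·x = M.
Demand: x*(P_x,P_y,M) = M/(P_x + 3·P_y), y* = 3·M/(P_x + 3·P_y).
Here 1 + 3·7 = 22, giving y* = 14.5909.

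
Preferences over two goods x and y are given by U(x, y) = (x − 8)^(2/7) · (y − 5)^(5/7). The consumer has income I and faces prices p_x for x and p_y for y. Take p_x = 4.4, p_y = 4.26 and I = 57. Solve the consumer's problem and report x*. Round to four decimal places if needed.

This is Cobb-Douglas in (x−8, y−5): tangency gives 2/7·p_y·(y−5) = 5/7·p_x·(x−8).
After buying the subsistence bundle (8, 5), a share 2/7 of the remaining income goes to x: x* = 8 + 2/7·(I − 8p_x − 5p_y)/p_x.
Discretionary income = 57 − 8·4.4 − 5·4.26 = 0.5; x* = 8 + 2/7·0.5/4.4 = 8.0325.

x* = 8.0325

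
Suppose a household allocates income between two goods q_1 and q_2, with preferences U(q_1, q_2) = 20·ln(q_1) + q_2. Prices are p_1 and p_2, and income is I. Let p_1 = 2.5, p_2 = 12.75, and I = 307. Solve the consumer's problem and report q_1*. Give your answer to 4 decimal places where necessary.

At the given prices: q_1* = 20·12.75/2.5 = 102.

q_1* = 102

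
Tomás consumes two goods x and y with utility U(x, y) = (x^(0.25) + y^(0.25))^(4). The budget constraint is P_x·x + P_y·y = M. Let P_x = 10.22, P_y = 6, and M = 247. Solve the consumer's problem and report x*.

MU_x ∝ x^(-0.75), MU_y ∝ y^(-0.75), so MRS = (y/x)^(0.75) = P_x/P_y.
Hence y/x = (P_x/P_y)^(1/(0.75)), i.e. raised to the 4/3 power.
With the ratio pinned down, the budget gives x* = M/(P_x + P_y·(y/x)) and y* = (y/x)·x*.
Numerically y/x = 2.034228, so x* = 247/(10.22 + 6·2.034228) = 11.0143.

x* = 11.0143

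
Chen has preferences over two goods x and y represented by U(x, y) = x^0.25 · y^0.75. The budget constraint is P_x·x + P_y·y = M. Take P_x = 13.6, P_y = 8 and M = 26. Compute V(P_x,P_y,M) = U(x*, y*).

At P_x=13.6, P_y=8, M=26: x* = 0.25·26/13.6 = 0.4779, y* = 2.4375.
Utility at the optimum: U(0.4779, 2.4375) = 1.622.

V = 1.622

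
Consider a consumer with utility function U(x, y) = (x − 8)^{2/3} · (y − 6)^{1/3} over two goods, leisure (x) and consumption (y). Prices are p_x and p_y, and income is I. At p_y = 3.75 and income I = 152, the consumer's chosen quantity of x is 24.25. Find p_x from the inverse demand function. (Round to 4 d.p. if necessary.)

Let x' = x−8, y' = y−6. MRS = 2·y'/x' = p_x/p_y.
Substituting into the budget: x* = 8 + 2/3·(I − 8·p_x − 6·p_y)/p_x, and y* = 6 + 1/3·(…)/p_y.
Set x* = 24.25 in the demand function and solve for p_x: p_x = 4.

p_x = 4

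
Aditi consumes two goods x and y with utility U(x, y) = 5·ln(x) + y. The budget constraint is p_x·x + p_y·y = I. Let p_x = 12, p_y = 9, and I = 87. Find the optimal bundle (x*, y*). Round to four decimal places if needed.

Set MRS = p_x/p_y: (5/x)/1 = p_x/p_y.
So x*(p_x,p_y) = 5·p_y/p_x, independent of income; and y* = (I − 5·p_y)/p_y.
At the given prices: x* = 5·9/12 = 3.75, and y* = 4.6667.

x* = 3.75, y* = 4.6667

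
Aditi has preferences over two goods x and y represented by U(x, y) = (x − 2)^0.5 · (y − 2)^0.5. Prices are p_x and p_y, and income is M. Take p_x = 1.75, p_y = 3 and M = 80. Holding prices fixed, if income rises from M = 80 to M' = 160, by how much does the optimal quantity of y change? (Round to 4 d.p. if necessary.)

MRS = (y−2)/(x−2). Tangency with p_x/p_y gives y−2 = (p_x/p_y)·(x−2).
Substituting into the budget: x* = 2 + 0.5·(M − 2·p_x − 2·p_y)/p_x, and y* = 2 + 0.5·(…)/p_y.
Discretionary income = 80 − 2·1.75 − 2·3 = 70.5; y* = 2 + 0.5·70.5/3 = 13.75.
At M' = 160: y* = 27.0833. Change: 27.0833 − 13.75 = 13.3333.

Δy* = 13.3333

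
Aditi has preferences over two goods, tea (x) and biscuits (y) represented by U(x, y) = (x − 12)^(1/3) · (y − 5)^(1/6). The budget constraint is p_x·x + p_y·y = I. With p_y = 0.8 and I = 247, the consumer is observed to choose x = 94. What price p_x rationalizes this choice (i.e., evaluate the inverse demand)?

This is Cobb-Douglas in (x−12, y−5): tangency gives 1/3·p_y·(y−5) = 1/6·p_x·(x−12).
After buying the subsistence bundle (12, 5), a share 2/3 of the remaining income goes to x: x* = 12 + 2/3·(I − 12p_x − 5p_y)/p_x.
Set x* = 94 in the demand function and solve for p_x: p_x = 1.8.

p_x = 1.8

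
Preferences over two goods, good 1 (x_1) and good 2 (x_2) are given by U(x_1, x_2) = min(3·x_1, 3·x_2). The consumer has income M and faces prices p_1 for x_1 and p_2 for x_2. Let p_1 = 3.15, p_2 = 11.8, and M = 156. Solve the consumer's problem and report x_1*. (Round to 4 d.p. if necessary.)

x_1* = 10.4348

Leontief preferences: the optimum is at the kink where x_1/3 = x_2/3, i.e. x_2 = x_1.
Budget: p_1·x_1 + p_2·x_1 = M, so (3·p_1 + 3·p_2)·x_1 = 3·M.
Demand: x_1*(p_1,p_2,M) = 3·M/(3·p_1 + 3·p_2), x_2* = 3·M/(3·p_1 + 3·p_2).
Here 3·3.15 + 3·11.8 = 44.85, giving x_1* = 10.4348.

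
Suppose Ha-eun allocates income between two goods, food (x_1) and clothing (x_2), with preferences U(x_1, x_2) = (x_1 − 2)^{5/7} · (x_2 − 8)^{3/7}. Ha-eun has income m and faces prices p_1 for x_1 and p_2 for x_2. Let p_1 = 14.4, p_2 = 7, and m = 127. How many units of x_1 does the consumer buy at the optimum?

MRS = (5/3)·(x_2−8)/(x_1−2). Tangency with p_1/p_2 gives x_2−8 = (3/5)·(p_1/p_2)·(x_1−2).
Substituting into the budget: x_1* = 2 + 0.625·(m − 2·p_1 − 8·p_2)/p_1, and x_2* = 8 + 0.375·(…)/p_2.
Discretionary income = 127 − 2·14.4 − 8·7 = 42.2; x_1* = 2 + 0.625·42.2/14.4 = 3.8316.

x_1* = 3.8316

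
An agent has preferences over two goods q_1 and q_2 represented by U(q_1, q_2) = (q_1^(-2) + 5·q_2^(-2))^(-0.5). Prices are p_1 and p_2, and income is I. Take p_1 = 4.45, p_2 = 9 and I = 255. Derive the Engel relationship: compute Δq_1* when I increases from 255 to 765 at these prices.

From the CES first-order condition, (1/5)·(q_2/q_1)^(3) = p_1/p_2.
Hence q_2/q_1 = (5·p_1/p_2)^(1/(3)), i.e. raised to the 1/3 power.
With the ratio pinned down, the budget gives q_1* = I/(p_1 + p_2·(q_2/q_1)) and q_2* = (q_2/q_1)·q_1*.
Numerically q_2/q_1 = 1.352163, so q_1* = 255/(4.45 + 9·1.352163) = 15.3434.
At I' = 765: q_1* = 46.0303. Change: 46.0303 − 15.3434 = 30.6869.

Δq_1* = 30.6869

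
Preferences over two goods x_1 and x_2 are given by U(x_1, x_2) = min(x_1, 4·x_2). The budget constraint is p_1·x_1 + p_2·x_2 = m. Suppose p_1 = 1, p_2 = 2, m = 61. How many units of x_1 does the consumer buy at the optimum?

x_1* = 40.6667

Leontief preferences: the optimum is at the kink where x_1/4 = x_2/1, i.e. x_2 = (1/4)·x_1.
Budget: p_1·x_1 + p_2·(1/4)·x_1 = m, so (4·p_1 + p_2)·x_1 = 4·m.
Demand: x_1*(p_1,p_2,m) = 4·m/(4·p_1 + p_2), x_2* = m/(4·p_1 + p_2).
Here 4·1 + 2 = 6, giving x_1* = 40.6667.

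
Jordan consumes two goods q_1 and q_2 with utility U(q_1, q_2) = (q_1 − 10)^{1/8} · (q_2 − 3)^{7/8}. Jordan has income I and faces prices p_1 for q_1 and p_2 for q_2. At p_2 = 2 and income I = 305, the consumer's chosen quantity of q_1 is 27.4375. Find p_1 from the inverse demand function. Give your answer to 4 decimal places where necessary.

p_1 = 2

MRS = (1/7)·(q_2−3)/(q_1−10). Tangency with p_1/p_2 gives q_2−3 = 7·(p_1/p_2)·(q_1−10).
Substituting into the budget: q_1* = 10 + 0.125·(I − 10·p_1 − 3·p_2)/p_1, and q_2* = 3 + 0.875·(…)/p_2.
Set q_1* = 27.4375 in the demand function and solve for p_1: p_1 = 2.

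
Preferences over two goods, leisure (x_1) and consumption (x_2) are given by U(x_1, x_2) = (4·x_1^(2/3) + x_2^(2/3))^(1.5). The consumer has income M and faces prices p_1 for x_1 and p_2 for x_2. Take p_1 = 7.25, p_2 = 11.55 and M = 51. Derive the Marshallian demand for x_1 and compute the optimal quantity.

x_1* = 6.9914

From the CES first-order condition, 4·(x_2/x_1)^(1/3) = p_1/p_2.
Hence x_2/x_1 = ((1/4)·p_1/p_2)^(1/(1/3)), i.e. raised to the 3 power.
Substitute x_2 = (x_2/x_1)·x_1 into the budget: x_1* = M/(p_1 + p_2·(x_2/x_1)).
Numerically x_2/x_1 = 0.003864, so x_1* = 51/(7.25 + 11.55·0.003864) = 6.9914.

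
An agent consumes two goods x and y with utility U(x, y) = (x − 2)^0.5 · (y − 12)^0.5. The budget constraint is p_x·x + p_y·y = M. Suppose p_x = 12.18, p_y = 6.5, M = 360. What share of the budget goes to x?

share on x = 0.4255

Let x' = x−2, y' = y−12. MRS = y'/x' = p_x/p_y.
After buying the subsistence bundle (2, 12), a share 0.5 of the remaining income goes to x: x* = 2 + 0.5·(M − 2p_x − 12p_y)/p_x.
Discretionary income = 360 − 2·12.18 − 12·6.5 = 257.64; x* = 2 + 0.5·257.64/12.18 = 12.5764; y* = 12 + 0.5·257.64/6.5 = 31.8185.
Expenditure on x: 12.18·12.5764 = 153.18; share = 0.4255.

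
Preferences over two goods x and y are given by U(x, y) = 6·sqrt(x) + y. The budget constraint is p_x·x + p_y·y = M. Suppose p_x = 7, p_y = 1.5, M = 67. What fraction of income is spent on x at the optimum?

Thus x* = (3·p_y/p_x)² — independent of M — with the rest of income spent on y.
Plugging in: x* = (3·1.5/7)² = 0.4133, y* = 42.7381.
Expenditure on x: 7·0.4133 = 2.8929; share = 0.0432.

share on x = 0.0432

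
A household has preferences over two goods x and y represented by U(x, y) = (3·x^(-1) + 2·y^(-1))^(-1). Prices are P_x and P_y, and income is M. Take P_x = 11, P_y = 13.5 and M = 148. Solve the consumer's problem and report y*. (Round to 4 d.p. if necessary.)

Numerically y/x = 0.737028, so x* = 148/(11 + 13.5·0.737028) = 7.0645 and y* = 0.737028·7.0645 = 5.2067.

y* = 5.2067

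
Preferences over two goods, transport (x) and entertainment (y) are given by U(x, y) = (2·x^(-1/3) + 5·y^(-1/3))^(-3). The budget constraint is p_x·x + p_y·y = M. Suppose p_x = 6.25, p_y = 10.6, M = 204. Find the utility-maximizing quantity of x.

MRS = MU_x/MU_y = (2/5)·(y/x)^(4/3). Set equal to p_x/p_y.
Solve for the ratio: y/x = [(5/2)·p_x/p_y]^(0.75).
With the ratio pinned down, the budget gives x* = M/(p_x + p_y·(y/x)) and y* = (y/x)·x*.
Numerically y/x = 1.337783, so x* = 204/(6.25 + 10.6·1.337783) = 9.9851.

x* = 9.9851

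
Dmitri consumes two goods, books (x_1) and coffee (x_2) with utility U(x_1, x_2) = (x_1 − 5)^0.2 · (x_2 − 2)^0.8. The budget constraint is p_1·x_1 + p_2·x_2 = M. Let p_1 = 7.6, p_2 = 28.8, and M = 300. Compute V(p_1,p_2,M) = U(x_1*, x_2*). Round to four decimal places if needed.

V = 5.6167

This is Cobb-Douglas in (x_1−5, x_2−2): tangency gives 0.2·p_2·(x_2−2) = 0.8·p_1·(x_1−5).
Substituting into the budget: x_1* = 5 + 0.2·(M − 5·p_1 − 2·p_2)/p_1, and x_2* = 2 + 0.8·(…)/p_2.
Discretionary income = 300 − 5·7.6 − 2·28.8 = 204.4; x_1* = 5 + 0.2·204.4/7.6 = 10.3789; x_2* = 2 + 0.8·204.4/28.8 = 7.6778.
Utility at the optimum: U(10.3789, 7.6778) = 5.6167.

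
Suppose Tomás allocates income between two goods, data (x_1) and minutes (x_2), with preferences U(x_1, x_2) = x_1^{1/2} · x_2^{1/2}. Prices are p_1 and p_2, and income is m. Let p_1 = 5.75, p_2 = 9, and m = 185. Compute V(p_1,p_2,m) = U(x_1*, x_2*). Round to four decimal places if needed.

The MRS is x_2/x_1. Set MRS = p_1/p_2.
Rearranging, p_2·x_2 = p_1·x_1. Substituting into the budget gives p_1·x_1·(1 + 1) = m.
Demand: x_1*(p_1,p_2,m) = 0.5·m/p_1 and x_2* = 0.5·m/p_2.
At p_1=5.75, p_2=9, m=185: x_1* = 0.5·185/5.75 = 16.087, x_2* = 10.2778.
Utility at the optimum: U(16.087, 10.2778) = 12.8584.

V = 12.8584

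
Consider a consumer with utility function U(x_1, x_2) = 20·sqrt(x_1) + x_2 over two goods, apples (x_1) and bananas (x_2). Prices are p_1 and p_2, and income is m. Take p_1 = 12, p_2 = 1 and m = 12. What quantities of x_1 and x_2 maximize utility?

x_1* = 0.6944, x_2* = 3.6667

Set MRS = p_1/p_2: 10·x_1^(−1/2) = p_1/p_2.
Solve: √x_1 = 10·p_2/p_1, so x_1*(p_1,p_2) = (10·p_2/p_1)², and x_2* = (m − p_1·x_1*)/p_2.
Plugging in: x_1* = (10·1/12)² = 0.6944, x_2* = 3.6667.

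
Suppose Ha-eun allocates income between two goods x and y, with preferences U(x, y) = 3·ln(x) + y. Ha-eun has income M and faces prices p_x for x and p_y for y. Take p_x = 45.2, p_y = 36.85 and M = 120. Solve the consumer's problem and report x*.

Set MRS = p_x/p_y: (3/x)/1 = p_x/p_y.
So x*(p_x,p_y) = 3·p_y/p_x, independent of income; and y* = (M − 3·p_y)/p_y.
At the given prices: x* = 3·36.85/45.2 = 2.4458.

x* = 2.4458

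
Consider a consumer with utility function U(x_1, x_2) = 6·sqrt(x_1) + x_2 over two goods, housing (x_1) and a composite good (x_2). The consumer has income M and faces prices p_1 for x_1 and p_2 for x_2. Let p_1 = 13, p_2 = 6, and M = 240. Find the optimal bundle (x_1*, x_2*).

x_1* = 1.9172, x_2* = 35.8462

MU_x_1 = 3/√x_1, MU_x_2 = 1. Tangency: 3/√x_1 = p_1/p_2.
Solve: √x_1 = 3·p_2/p_1, so x_1*(p_1,p_2) = (3·p_2/p_1)², and x_2* = (M − p_1·x_1*)/p_2.
Plugging in: x_1* = (3·6/13)² = 1.9172, x_2* = 35.8462.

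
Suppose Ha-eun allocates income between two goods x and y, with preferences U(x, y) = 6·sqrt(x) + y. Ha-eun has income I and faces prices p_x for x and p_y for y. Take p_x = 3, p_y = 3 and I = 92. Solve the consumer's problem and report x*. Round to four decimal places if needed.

MU_x = 3/√x, MU_y = 1. Tangency: 3/√x = p_x/p_y.
Thus x* = (3·p_y/p_x)² — independent of I — with the rest of income spent on y.
Plugging in: x* = (3·3/3)² = 9.

x* = 9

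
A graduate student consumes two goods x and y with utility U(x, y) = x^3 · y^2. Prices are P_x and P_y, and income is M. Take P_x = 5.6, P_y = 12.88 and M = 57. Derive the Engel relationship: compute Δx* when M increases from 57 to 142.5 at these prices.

Tangency: MRS = (3/2)·y/x = P_x/P_y.
Rearranging, P_y·y = (2/3)·P_x·x. Substituting into the budget gives P_x·x·(1 + (2/3)) = M.
Demand: x*(P_x,P_y,M) = 0.6·M/P_x and y* = 0.4·M/P_y.
At P_x=5.6, P_y=12.88, M=57: x* = 0.6·57/5.6 = 6.1071.
At M' = 142.5: x* = 15.2679. Change: 15.2679 − 6.1071 = 9.1607.

Δx* = 9.1607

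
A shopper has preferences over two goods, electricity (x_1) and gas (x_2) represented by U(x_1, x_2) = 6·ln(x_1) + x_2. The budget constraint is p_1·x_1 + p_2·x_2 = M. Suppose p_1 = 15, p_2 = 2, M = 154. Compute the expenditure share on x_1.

share on x_1 = 0.0779

MU_x_1 = 6/x_1, MU_x_2 = 1. Tangency: 6/x_1 = p_1/p_2.
So x_1*(p_1,p_2) = 6·p_2/p_1, independent of income; and x_2* = (M − 6·p_2)/p_2.
At the given prices: x_1* = 6·2/15 = 0.8, and x_2* = 71.
Expenditure on x_1: 15·0.8 = 12; share = 0.0779.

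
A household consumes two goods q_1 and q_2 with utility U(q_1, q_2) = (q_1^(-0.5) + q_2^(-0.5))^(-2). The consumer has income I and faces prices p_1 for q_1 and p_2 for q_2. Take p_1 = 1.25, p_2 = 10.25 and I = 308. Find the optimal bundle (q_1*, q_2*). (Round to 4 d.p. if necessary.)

MU_q_1 ∝ q_1^(-1.5), MU_q_2 ∝ q_2^(-1.5), so MRS = (q_2/q_1)^(1.5) = p_1/p_2.
Solve for the ratio: q_2/q_1 = [p_1/p_2]^(2/3).
Substitute q_2 = (q_2/q_1)·q_1 into the budget: q_1* = I/(p_1 + p_2·(q_2/q_1)).
Numerically q_2/q_1 = 0.245918, so q_1* = 308/(1.25 + 10.25·0.245918) = 81.6833 and q_2* = 0.245918·81.6833 = 20.0874.

q_1* = 81.6833, q_2* = 20.0874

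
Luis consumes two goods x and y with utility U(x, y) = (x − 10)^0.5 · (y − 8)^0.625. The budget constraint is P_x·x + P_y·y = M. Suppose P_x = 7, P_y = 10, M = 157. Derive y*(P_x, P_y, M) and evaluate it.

y* = 8.3889

Substituting into the budget: x* = 10 + 4/9·(M − 10·P_x − 8·P_y)/P_x, and y* = 8 + 5/9·(…)/P_y.
Discretionary income = 157 − 10·7 − 8·10 = 7; y* = 8 + 5/9·7/10 = 8.3889.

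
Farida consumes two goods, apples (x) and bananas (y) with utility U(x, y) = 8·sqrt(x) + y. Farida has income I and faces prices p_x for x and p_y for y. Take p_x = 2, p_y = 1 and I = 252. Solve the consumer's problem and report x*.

x* = 4

Solve: √x = 4·p_y/p_x, so x*(p_x,p_y) = (4·p_y/p_x)², and y* = (I − p_x·x*)/p_y.
Plugging in: x* = (4·1/2)² = 4.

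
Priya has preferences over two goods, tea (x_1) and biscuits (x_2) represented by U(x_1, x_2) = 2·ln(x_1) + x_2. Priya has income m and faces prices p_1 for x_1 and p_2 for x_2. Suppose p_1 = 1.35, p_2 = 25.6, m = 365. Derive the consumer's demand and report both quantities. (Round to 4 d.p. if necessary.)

MU_x_1 = 2/x_1, MU_x_2 = 1. Tangency: 2/x_1 = p_1/p_2.
So x_1*(p_1,p_2) = 2·p_2/p_1, independent of income; and x_2* = (m − 2·p_2)/p_2.
At the given prices: x_1* = 2·25.6/1.35 = 37.9259, and x_2* = 12.2578.

x_1* = 37.9259, x_2* = 12.2578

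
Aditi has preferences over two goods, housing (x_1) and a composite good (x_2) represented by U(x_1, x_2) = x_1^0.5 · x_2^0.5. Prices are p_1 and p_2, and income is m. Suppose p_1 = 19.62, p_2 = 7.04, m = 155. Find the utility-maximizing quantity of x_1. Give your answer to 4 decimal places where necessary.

MU_x_1/MU_x_2 = (0.5·x_2)/(0.5·x_1); tangency sets this equal to p_1/p_2.
So 0.5·p_2·x_2 = 0.5·p_1·x_1; combined with the budget, a share 0.5 of income goes to x_1.
Demand: x_1*(p_1,p_2,m) = 0.5·m/p_1 and x_2* = 0.5·m/p_2.
At p_1=19.62, p_2=7.04, m=155: x_1* = 0.5·155/19.62 = 3.9501.

x_1* = 3.9501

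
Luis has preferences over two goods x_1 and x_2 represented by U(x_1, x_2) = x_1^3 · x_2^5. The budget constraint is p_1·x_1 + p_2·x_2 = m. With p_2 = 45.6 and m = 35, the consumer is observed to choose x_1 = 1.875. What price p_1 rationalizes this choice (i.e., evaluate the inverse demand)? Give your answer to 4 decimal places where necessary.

p_1 = 7

Tangency: MRS = (3/5)·x_2/x_1 = p_1/p_2.
Rearranging, p_2·x_2 = (5/3)·p_1·x_1. Substituting into the budget gives p_1·x_1·(1 + (5/3)) = m.
Demand: x_1*(p_1,p_2,m) = 0.375·m/p_1 and x_2* = 0.625·m/p_2.
Set x_1* = 1.875 in the demand function and solve for p_1: p_1 = 7.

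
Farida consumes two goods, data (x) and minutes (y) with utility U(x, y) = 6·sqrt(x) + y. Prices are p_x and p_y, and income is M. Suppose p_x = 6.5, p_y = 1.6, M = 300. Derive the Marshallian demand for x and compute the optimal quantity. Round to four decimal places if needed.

x* = 0.5453

Utility is quasi-linear in y; the FOC for x is 3/√x = p_x/p_y.
Thus x* = (3·p_y/p_x)² — independent of M — with the rest of income spent on y.
Plugging in: x* = (3·1.6/6.5)² = 0.5453.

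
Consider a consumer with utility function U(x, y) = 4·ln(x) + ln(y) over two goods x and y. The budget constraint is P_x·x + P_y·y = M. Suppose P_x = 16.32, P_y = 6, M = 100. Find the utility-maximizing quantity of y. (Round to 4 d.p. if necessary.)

The MRS is 4·y/x. Set MRS = P_x/P_y.
So 4·P_y·y = P_x·x; combined with the budget, a share 0.8 of income goes to x.
Demand: x*(P_x,P_y,M) = 0.8·M/P_x and y* = 0.2·M/P_y.
At P_x=16.32, P_y=6, M=100: y* = 0.2·100/6 = 3.3333.

y* = 3.3333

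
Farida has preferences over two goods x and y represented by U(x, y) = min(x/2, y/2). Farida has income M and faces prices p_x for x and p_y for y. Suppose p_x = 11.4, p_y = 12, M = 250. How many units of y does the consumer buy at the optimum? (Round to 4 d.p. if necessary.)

y* = 10.6838

With perfect complements, no substitution: consume in ratio x:y = 2:2.
Budget: p_x·x + p_y·x = M, so (2·p_x + 2·p_y)·x = 2·M.
Demand: x*(p_x,p_y,M) = 2·M/(2·p_x + 2·p_y), y* = 2·M/(2·p_x + 2·p_y).
Here 2·11.4 + 2·12 = 46.8, giving y* = 10.6838.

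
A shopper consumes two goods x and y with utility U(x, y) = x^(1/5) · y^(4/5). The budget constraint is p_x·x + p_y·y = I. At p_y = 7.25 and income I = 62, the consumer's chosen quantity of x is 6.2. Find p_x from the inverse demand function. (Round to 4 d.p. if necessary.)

p_x = 2

The MRS is (1/4)·y/x. Set MRS = p_x/p_y.
So 0.2·p_y·y = 0.8·p_x·x; combined with the budget, a share 0.2 of income goes to x.
Demand: x*(p_x,p_y,I) = 0.2·I/p_x and y* = 0.8·I/p_y.
Set x* = 6.2 in the demand function and solve for p_x: p_x = 2.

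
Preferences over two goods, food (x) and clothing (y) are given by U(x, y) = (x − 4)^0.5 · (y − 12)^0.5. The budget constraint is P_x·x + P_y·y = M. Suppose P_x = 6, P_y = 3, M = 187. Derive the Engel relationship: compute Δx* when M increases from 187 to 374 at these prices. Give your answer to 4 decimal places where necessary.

Let x' = x−4, y' = y−12. MRS = y'/x' = P_x/P_y.
After buying the subsistence bundle (4, 12), a share 0.5 of the remaining income goes to x: x* = 4 + 0.5·(M − 4P_x − 12P_y)/P_x.
Discretionary income = 187 − 4·6 − 12·3 = 127; x* = 4 + 0.5·127/6 = 14.5833.
At M' = 374: x* = 30.1667. Change: 30.1667 − 14.5833 = 15.5833.

Δx* = 15.5833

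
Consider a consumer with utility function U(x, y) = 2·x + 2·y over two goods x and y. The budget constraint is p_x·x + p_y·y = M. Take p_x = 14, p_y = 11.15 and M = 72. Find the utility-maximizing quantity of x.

Linear utility — the consumer picks whichever good has higher MU/price: 2/14 = 0.1429 vs 2/11.15 = 0.1794.
y gives more utility per dollar, so spend all income on y: y* = M/p_y, x* = 0.
Numerically: x* = 0, y* = 6.4574.

x* = 0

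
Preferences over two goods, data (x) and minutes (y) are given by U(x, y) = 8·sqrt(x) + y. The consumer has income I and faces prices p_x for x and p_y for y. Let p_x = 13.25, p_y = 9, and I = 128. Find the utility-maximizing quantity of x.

MU_x = 4/√x, MU_y = 1. Tangency: 4/√x = p_x/p_y.
Thus x* = (4·p_y/p_x)² — independent of I — with the rest of income spent on y.
Plugging in: x* = (4·9/13.25)² = 7.382.

x* = 7.382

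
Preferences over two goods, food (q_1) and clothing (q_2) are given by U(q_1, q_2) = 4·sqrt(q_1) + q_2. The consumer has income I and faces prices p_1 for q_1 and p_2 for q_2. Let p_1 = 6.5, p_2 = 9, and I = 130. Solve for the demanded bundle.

Utility is quasi-linear in q_2; the FOC for q_1 is 2/√q_1 = p_1/p_2.
Solve: √q_1 = 2·p_2/p_1, so q_1*(p_1,p_2) = (2·p_2/p_1)², and q_2* = (I − p_1·q_1*)/p_2.
Plugging in: q_1* = (2·9/6.5)² = 7.6686, q_2* = 8.906.

q_1* = 7.6686, q_2* = 8.906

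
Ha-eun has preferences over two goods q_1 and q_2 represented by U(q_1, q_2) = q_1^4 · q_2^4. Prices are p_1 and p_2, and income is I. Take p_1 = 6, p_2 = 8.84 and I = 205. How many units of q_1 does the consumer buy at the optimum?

q_1* = 17.0833

MU_q_1/MU_q_2 = (4·q_2)/(4·q_1); tangency sets this equal to p_1/p_2.
Rearranging, p_2·q_2 = p_1·q_1. Substituting into the budget gives p_1·q_1·(1 + 1) = I.
Demand: q_1*(p_1,p_2,I) = 0.5·I/p_1 and q_2* = 0.5·I/p_2.
At p_1=6, p_2=8.84, I=205: q_1* = 0.5·205/6 = 17.0833.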